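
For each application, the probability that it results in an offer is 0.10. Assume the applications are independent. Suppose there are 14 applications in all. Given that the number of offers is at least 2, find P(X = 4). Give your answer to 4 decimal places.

0.0840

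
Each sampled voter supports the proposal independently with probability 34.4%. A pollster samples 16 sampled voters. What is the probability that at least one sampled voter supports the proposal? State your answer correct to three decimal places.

P(at least one) = 1 − P(none) = 1 − (1 − 0.344)^16
= 1 − 0.00118 = 0.99882

0.999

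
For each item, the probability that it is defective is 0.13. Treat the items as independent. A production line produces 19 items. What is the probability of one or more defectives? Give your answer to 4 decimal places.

P(at least one) = 1 − P(none) = 1 − (1 − 0.13)^19
= 1 − 0.070936 = 0.929064

0.9291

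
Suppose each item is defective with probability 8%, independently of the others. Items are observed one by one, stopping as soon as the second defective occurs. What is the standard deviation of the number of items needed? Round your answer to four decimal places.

16.9558

Y = total items until the second success; negative binomial with r=2, p=0.08.
SD(Y) = √[r(1−p)/p²] = √(287.500000) = 16.955825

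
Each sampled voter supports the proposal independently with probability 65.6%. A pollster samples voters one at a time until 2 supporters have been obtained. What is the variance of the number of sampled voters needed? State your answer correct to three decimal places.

1.599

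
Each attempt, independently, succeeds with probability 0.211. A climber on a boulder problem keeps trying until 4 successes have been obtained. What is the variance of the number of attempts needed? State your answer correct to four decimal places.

Y = total attempts until the fourth success; negative binomial with r=4, p=0.211.
Var(Y) = r(1−p)/p² = 4·0.789 / 0.211² = 70.887896

70.8879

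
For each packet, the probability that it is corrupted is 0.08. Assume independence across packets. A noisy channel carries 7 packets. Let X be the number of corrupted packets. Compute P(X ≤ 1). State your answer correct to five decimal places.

0.89741

X ~ Binomial(7, 0.08); P(X ≤ 1) = Σ C(7,k) p^k (1−p)^(7−k) over k:
  k=0: C(7,0)·0.08^0·0.92^7 = 0.5578466
  k=1: C(7,1)·0.08^1·0.92^6 = 0.3395588
Total = 0.8974054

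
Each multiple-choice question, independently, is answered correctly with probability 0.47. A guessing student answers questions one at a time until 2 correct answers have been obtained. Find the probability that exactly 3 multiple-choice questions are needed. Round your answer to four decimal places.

Y = trial on which the second success occurs; negative binomial, r=2, p=0.47.
P(Y=3) = C(2,1) · p^2 · (1−p)^1
= 2 · 0.2209 · 0.53 = 0.234154

0.2342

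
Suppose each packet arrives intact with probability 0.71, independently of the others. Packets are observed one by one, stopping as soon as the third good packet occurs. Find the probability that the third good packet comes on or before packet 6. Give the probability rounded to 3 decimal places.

0.937

Finishing within 6 packets ⇔ at least 3 successes in the first 6. With X ~ Binomial(6, 0.71), P(Y ≤ 6) = 1 − P(X ≤ 2).
  k=0: C(6,0)·0.71^0·0.29^6 = 0.00059
  k=1: C(6,1)·0.71^1·0.29^5 = 0.00874
  k=2: C(6,2)·0.71^2·0.29^4 = 0.05348
1 − 0.06281 = 0.93719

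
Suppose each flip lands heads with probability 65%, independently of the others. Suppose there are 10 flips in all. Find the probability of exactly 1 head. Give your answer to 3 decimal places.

X ~ Binomial(n=10, p=0.65).
P(X=1) = C(10,1) · p^1 · (1−p)^9
= 10 · 0.65 · 7.8816e-05 = 0.00051

0.001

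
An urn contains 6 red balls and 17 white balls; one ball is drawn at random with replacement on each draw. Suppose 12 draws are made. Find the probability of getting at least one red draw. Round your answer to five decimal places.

P(at least one) = 1 − P(none) = 1 − (1 − 0.260870)^12
= 1 − 0.0265860 = 0.9734140

0.97341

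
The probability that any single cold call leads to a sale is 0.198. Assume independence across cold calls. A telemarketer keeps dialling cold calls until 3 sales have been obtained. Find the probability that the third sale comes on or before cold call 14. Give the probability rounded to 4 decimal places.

Finishing within 14 cold calls ⇔ at least 3 successes in the first 14. With X ~ Binomial(14, 0.198), P(Y ≤ 14) = 1 − P(X ≤ 2).
  k=0: C(14,0)·0.198^0·0.802^14 = 0.045545
  k=1: C(14,1)·0.198^1·0.802^13 = 0.157420
  k=2: C(14,2)·0.198^2·0.802^12 = 0.252618
1 − 0.455583 = 0.544417

0.5444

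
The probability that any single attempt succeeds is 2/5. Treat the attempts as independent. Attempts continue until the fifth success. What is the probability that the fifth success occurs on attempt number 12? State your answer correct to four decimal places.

0.0946

Y = trial on which the fifth success occurs; negative binomial, r=5, p=0.40.
P(Y=12) = C(11,4) · p^5 · (1−p)^7
= 330 · 0.01024 · 0.027994 = 0.094596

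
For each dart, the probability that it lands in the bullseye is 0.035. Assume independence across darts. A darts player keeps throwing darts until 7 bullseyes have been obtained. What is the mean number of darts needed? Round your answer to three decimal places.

200.000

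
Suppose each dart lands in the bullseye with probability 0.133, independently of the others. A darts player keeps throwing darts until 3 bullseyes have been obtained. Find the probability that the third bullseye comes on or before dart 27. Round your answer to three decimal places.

Finishing within 27 darts ⇔ at least 3 successes in the first 27. With X ~ Binomial(27, 0.133), P(Y ≤ 27) = 1 − P(X ≤ 2).
  k=0: C(27,0)·0.133^0·0.867^27 = 0.02121
  k=1: C(27,1)·0.133^1·0.867^26 = 0.08784
  k=2: C(27,2)·0.133^2·0.867^25 = 0.17518
1 − 0.28423 = 0.71577

0.716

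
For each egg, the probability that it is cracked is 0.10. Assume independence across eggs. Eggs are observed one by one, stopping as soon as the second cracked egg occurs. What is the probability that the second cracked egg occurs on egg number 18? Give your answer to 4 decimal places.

0.0315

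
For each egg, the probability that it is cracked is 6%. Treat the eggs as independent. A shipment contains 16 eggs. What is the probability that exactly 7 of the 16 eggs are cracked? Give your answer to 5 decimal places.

0.00002

X ~ Binomial(n=16, p=0.06).
P(X=7) = C(16,7) · p^7 · (1−p)^9
= 11440 · 2.7994e-09 · 0.57299 = 0.0000183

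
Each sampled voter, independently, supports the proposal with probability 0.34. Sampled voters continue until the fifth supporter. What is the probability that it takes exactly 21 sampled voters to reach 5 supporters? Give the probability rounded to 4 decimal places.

Y = trial on which the fifth success occurs; negative binomial, r=5, p=0.34.
P(Y=21) = C(20,4) · p^5 · (1−p)^16
= 4845 · 0.0045435 · 0.0012963 = 0.028536

0.0285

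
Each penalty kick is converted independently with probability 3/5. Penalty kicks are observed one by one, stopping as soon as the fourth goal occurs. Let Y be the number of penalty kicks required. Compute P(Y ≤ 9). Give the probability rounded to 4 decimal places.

0.9006

Finishing within 9 penalty kicks ⇔ at least 4 successes in the first 9. With X ~ Binomial(9, 0.60), P(Y ≤ 9) = 1 − P(X ≤ 3).
  k=0: C(9,0)·0.60^0·0.40^9 = 0.000262
  k=1: C(9,1)·0.60^1·0.40^8 = 0.003539
  k=2: C(9,2)·0.60^2·0.40^7 = 0.021234
  k=3: C(9,3)·0.60^3·0.40^6 = 0.074318
1 − 0.099353 = 0.900647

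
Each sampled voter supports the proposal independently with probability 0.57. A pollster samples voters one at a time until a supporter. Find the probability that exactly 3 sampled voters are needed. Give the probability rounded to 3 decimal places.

0.105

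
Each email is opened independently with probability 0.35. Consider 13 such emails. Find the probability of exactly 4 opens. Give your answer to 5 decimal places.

0.22223

X ~ Binomial(n=13, p=0.35).
P(X=4) = C(13,4) · p^4 · (1−p)^9
= 715 · 0.015006 · 0.020712 = 0.2222278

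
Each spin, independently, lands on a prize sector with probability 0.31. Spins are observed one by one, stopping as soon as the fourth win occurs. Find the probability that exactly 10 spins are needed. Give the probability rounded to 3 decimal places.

0.084

Y = trial on which the fourth success occurs; negative binomial, r=4, p=0.31.
P(Y=10) = C(9,3) · p^4 · (1−p)^6
= 84 · 0.0092352 · 0.10792 = 0.08372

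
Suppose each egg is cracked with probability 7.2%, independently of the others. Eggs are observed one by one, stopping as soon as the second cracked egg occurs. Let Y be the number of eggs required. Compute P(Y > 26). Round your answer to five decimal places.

0.43237

Needing more than 26 eggs ⇔ fewer than 2 successes in the first 26. With X ~ Binomial(26, 0.072), P(Y > 26) = P(X ≤ 1).
  k=0: C(26,0)·0.072^0·0.928^26 = 0.1433004
  k=1: C(26,1)·0.072^1·0.928^25 = 0.2890715
P(X ≤ 1) = 0.4323719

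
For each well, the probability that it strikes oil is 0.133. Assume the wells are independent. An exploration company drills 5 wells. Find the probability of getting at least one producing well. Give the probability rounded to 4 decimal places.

P(at least one) = 1 − P(none) = 1 − (1 − 0.133)^5
= 1 − 0.489887 = 0.510113

0.5101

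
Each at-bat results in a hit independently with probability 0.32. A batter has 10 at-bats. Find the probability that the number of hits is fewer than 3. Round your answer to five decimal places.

X ~ Binomial(10, 0.32); P(X ≤ 2) = Σ C(10,k) p^k (1−p)^(10−k) over k:
  k=0: C(10,0)·0.32^0·0.68^10 = 0.0211392
  k=1: C(10,1)·0.32^1·0.68^9 = 0.0994787
  k=2: C(10,2)·0.32^2·0.68^8 = 0.2106608
Total = 0.3312788

0.33128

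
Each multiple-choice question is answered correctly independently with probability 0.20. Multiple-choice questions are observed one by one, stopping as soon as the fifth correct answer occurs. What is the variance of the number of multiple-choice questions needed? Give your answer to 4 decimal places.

100.0000

Y = total multiple-choice questions until the fifth success; negative binomial with r=5, p=0.20.
Var(Y) = r(1−p)/p² = 5·0.80 / 0.20² = 100.000000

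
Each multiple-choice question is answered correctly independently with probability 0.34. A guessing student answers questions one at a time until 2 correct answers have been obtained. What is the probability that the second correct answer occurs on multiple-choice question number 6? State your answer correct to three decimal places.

Y = trial on which the second success occurs; negative binomial, r=2, p=0.34.
P(Y=6) = C(5,1) · p^2 · (1−p)^4
= 5 · 0.1156 · 0.18975 = 0.10967

0.110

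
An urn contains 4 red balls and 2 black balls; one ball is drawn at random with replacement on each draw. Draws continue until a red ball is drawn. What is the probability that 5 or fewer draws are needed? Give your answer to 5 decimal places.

0.99588

Y = number of draws to the first success; geometric, p = 0.666667.
P(Y ≤ 5) = 1 − (1−p)^5 = 1 − 0.0041152 = 0.9958848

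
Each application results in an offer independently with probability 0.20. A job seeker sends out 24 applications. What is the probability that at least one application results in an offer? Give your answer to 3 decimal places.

0.995

P(at least one) = 1 − P(none) = 1 − (1 − 0.20)^24
= 1 − 0.00472 = 0.99528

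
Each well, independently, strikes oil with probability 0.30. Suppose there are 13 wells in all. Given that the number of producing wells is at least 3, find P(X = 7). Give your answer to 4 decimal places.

0.0554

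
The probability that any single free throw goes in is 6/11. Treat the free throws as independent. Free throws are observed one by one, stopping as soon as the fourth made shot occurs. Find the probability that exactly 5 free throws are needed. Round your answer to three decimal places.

Y = trial on which the fourth success occurs; negative binomial, r=4, p=0.545455.
P(Y=5) = C(4,3) · p^4 · (1−p)^1
= 4 · 0.088519 · 0.45455 = 0.16094

0.161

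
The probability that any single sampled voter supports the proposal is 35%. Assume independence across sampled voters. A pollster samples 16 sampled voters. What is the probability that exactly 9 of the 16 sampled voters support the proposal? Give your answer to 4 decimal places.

0.0442

X ~ Binomial(n=16, p=0.35).
P(X=9) = C(16,9) · p^9 · (1−p)^7
= 11440 · 7.8816e-05 · 0.049022 = 0.044201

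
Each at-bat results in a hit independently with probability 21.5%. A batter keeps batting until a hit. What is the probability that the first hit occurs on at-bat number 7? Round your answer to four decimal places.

0.0503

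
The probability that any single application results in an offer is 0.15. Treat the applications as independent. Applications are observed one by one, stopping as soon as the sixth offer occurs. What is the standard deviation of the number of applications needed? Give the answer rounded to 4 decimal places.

Y = total applications until the sixth success; negative binomial with r=6, p=0.15.
SD(Y) = √[r(1−p)/p²] = √(226.666667) = 15.055453

15.0555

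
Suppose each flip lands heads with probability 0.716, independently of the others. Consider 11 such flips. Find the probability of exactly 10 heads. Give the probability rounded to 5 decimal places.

0.11062

X ~ Binomial(n=11, p=0.716).
P(X=10) = C(11,10) · p^10 · (1−p)^1
= 11 · 0.03541 · 0.284 = 0.1106219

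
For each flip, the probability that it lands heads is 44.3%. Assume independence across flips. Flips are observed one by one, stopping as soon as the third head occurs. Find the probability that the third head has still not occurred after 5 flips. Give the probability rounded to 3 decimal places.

0.606

Needing more than 5 flips ⇔ fewer than 3 successes in the first 5. With X ~ Binomial(5, 0.443), P(Y > 5) = P(X ≤ 2).
  k=0: C(5,0)·0.443^0·0.557^5 = 0.05361
  k=1: C(5,1)·0.443^1·0.557^4 = 0.21320
  k=2: C(5,2)·0.443^2·0.557^3 = 0.33914
P(X ≤ 2) = 0.60595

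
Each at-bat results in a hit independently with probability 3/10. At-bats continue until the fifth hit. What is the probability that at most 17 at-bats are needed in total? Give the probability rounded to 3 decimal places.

Finishing within 17 at-bats ⇔ at least 5 successes in the first 17. With X ~ Binomial(17, 0.30), P(Y ≤ 17) = 1 − P(X ≤ 4).
  k=0: C(17,0)·0.30^0·0.70^17 = 0.00233
  k=1: C(17,1)·0.30^1·0.70^16 = 0.01695
  k=2: C(17,2)·0.30^2·0.70^15 = 0.05811
  k=3: C(17,3)·0.30^3·0.70^14 = 0.12452
  k=4: C(17,4)·0.30^4·0.70^13 = 0.18678
1 − 0.38869 = 0.61131

0.611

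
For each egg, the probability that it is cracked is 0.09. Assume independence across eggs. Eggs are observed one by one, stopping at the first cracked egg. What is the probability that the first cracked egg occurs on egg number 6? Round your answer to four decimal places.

0.0562

Geometric (trials to first success), p = 0.09.
P(Y = 6) = (1−p)^5 · p = 0.62403 · 0.09 = 0.056163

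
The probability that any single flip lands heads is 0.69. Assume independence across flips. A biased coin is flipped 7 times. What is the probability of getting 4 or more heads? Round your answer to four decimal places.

0.8606

X ~ Binomial(7, 0.69); P(X ≥ 4) = Σ C(7,k) p^k (1−p)^(7−k) over k:
  k=4: C(7,4)·0.69^4·0.31^3 = 0.236347
  k=5: C(7,5)·0.69^5·0.31^2 = 0.315637
  k=6: C(7,6)·0.69^6·0.31^1 = 0.234182
  k=7: C(7,7)·0.69^7·0.31^0 = 0.074464
Total = 0.860630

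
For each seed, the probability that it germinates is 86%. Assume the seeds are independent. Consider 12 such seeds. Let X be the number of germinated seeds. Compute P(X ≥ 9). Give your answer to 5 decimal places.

0.92503

X ~ Binomial(12, 0.86); P(X ≥ 9) = Σ C(12,k) p^k (1−p)^(12−k) over k:
  k=9: C(12,9)·0.86^9·0.14^3 = 0.1553434
  k=10: C(12,10)·0.86^10·0.14^2 = 0.2862757
  k=11: C(12,11)·0.86^11·0.14^1 = 0.3197365
  k=12: C(12,12)·0.86^12·0.14^0 = 0.1636746
Total = 0.9250303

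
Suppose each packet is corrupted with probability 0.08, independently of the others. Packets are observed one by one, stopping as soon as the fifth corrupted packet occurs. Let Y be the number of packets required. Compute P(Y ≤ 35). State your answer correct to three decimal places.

0.144

Finishing within 35 packets ⇔ at least 5 successes in the first 35. With X ~ Binomial(35, 0.08), P(Y ≤ 35) = 1 − P(X ≤ 4).
  k=0: C(35,0)·0.08^0·0.92^35 = 0.05402
  k=1: C(35,1)·0.08^1·0.92^34 = 0.16442
  k=2: C(35,2)·0.08^2·0.92^33 = 0.24305
  k=3: C(35,3)·0.08^3·0.92^32 = 0.23248
  k=4: C(35,4)·0.08^4·0.92^31 = 0.16173
1 − 0.85570 = 0.14430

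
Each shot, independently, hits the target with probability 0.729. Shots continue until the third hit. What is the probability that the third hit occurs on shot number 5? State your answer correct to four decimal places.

Y = trial on which the third success occurs; negative binomial, r=3, p=0.729.
P(Y=5) = C(4,2) · p^3 · (1−p)^2
= 6 · 0.38742 · 0.073441 = 0.170715

0.1707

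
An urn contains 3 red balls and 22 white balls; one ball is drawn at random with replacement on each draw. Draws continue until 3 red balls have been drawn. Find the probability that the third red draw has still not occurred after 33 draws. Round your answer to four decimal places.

Needing more than 33 draws ⇔ fewer than 3 successes in the first 33. With X ~ Binomial(33, 0.12), P(Y > 33) = P(X ≤ 2).
  k=0: C(33,0)·0.12^0·0.88^33 = 0.014721
  k=1: C(33,1)·0.12^1·0.88^32 = 0.066243
  k=2: C(33,2)·0.12^2·0.88^31 = 0.144530
P(X ≤ 2) = 0.225494

0.2255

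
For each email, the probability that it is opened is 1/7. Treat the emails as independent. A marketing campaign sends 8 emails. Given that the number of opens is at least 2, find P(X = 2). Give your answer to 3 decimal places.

0.708

X ~ Binomial(8, 0.142857). Want P(X=2 | X≥2) = P(X=2) / P(X≥2).
P(X=2) = C(8,2)·0.142857^2·0.857143^6 = 0.22661
P(X≥2) = 1 − 0.29136 − 0.38848 = 0.32017
Ratio = 0.22661 / 0.32017 = 0.70779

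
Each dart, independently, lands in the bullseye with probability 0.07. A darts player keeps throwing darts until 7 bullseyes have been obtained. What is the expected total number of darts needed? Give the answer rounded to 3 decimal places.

100.000

Y = total darts until the seventh success; negative binomial with r=7, p=0.07.
E[Y] = r / p = 7 / 0.07 = 100.00000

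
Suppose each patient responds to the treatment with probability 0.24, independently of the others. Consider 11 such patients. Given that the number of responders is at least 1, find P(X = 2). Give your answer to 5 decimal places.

X ~ Binomial(11, 0.24). Want P(X=2 | X≥1) = P(X=2) / P(X≥1).
P(X=2) = C(11,2)·0.24^2·0.76^9 = 0.2679832
P(X≥1) = 1 − 0.0488596 = 0.9511404
Ratio = 0.2679832 / 0.9511404 = 0.2817493

0.28175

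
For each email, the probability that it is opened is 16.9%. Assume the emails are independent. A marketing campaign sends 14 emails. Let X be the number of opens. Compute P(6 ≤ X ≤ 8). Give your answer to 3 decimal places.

0.020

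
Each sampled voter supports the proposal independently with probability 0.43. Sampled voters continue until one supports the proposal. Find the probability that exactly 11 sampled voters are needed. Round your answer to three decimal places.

Geometric (trials to first success), p = 0.43.
P(Y = 11) = (1−p)^10 · p = 0.0036203 · 0.43 = 0.00156

0.002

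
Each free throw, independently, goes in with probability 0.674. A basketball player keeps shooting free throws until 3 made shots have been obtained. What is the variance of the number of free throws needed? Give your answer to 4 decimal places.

2.1529

Y = total free throws until the third success; negative binomial with r=3, p=0.674.
Var(Y) = r(1−p)/p² = 3·0.326 / 0.674² = 2.152876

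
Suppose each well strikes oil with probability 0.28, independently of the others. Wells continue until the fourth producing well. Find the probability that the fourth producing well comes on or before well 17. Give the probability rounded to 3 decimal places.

0.744

Finishing within 17 wells ⇔ at least 4 successes in the first 17. With X ~ Binomial(17, 0.28), P(Y ≤ 17) = 1 − P(X ≤ 3).
  k=0: C(17,0)·0.28^0·0.72^17 = 0.00376
  k=1: C(17,1)·0.28^1·0.72^16 = 0.02483
  k=2: C(17,2)·0.28^2·0.72^15 = 0.07724
  k=3: C(17,3)·0.28^3·0.72^14 = 0.15019
1 − 0.25601 = 0.74399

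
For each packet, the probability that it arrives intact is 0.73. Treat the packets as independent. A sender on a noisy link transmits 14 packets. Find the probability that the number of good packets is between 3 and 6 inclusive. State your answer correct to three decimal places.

0.017

X ~ Binomial(14, 0.73); P(3 ≤ X ≤ 6) = Σ C(14,k) p^k (1−p)^(14−k) over k:
  k=3: C(14,3)·0.73^3·0.27^11 = 0.00008
  k=4: C(14,4)·0.73^4·0.27^10 = 0.00059
  k=5: C(14,5)·0.73^5·0.27^9 = 0.00316
  k=6: C(14,6)·0.73^6·0.27^8 = 0.01284
Total = 0.01666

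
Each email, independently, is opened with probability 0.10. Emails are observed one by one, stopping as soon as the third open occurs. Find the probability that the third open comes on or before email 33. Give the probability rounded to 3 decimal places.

0.654

Finishing within 33 emails ⇔ at least 3 successes in the first 33. With X ~ Binomial(33, 0.10), P(Y ≤ 33) = 1 − P(X ≤ 2).
  k=0: C(33,0)·0.10^0·0.90^33 = 0.03090
  k=1: C(33,1)·0.10^1·0.90^32 = 0.11331
  k=2: C(33,2)·0.10^2·0.90^31 = 0.20144
1 − 0.34566 = 0.65434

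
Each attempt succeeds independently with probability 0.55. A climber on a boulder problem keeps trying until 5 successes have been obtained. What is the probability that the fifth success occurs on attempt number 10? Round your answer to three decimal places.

0.117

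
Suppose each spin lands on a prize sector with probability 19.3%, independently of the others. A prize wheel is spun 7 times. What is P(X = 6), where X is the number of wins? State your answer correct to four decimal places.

X ~ Binomial(n=7, p=0.193).
P(X=6) = C(7,6) · p^6 · (1−p)^1
= 7 · 5.1683e-05 · 0.807 = 0.000292

0.0003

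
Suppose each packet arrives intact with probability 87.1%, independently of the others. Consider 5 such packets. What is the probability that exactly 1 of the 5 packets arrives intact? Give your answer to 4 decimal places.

0.0012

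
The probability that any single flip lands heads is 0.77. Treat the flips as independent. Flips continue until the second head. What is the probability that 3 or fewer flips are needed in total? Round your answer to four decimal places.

Finishing within 3 flips ⇔ at least 2 successes in the first 3. With X ~ Binomial(3, 0.77), P(Y ≤ 3) = 1 − P(X ≤ 1).
  k=0: C(3,0)·0.77^0·0.23^3 = 0.012167
  k=1: C(3,1)·0.77^1·0.23^2 = 0.122199
1 − 0.134366 = 0.865634

0.8656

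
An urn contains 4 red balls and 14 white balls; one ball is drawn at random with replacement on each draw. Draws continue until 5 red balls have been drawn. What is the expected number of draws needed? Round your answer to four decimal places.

22.5000

Y = total draws until the fifth success; negative binomial with r=5, p=0.222222.
E[Y] = r / p = 5 / 0.222222 = 22.500000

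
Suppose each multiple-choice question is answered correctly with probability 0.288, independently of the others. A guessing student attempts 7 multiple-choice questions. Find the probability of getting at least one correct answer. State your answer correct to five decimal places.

P(at least one) = 1 − P(none) = 1 − (1 − 0.288)^7
= 1 − 0.0927598 = 0.9072402

0.90724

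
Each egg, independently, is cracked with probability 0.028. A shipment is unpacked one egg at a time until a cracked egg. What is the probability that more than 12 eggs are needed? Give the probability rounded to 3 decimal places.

Y = number of eggs to the first success; geometric, p = 0.028.
P(Y > 12) = P(first 12 all fail) = (1−p)^12 = 0.71121

0.711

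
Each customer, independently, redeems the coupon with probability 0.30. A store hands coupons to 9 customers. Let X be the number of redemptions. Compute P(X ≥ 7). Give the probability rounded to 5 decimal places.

0.00429

X ~ Binomial(9, 0.30); P(X ≥ 7) = Σ C(9,k) p^k (1−p)^(9−k) over k:
  k=7: C(9,7)·0.30^7·0.70^2 = 0.0038579
  k=8: C(9,8)·0.30^8·0.70^1 = 0.0004133
  k=9: C(9,9)·0.30^9·0.70^0 = 0.0000197
Total = 0.0042909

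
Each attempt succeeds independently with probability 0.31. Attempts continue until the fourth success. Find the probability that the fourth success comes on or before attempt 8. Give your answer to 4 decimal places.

Finishing within 8 attempts ⇔ at least 4 successes in the first 8. With X ~ Binomial(8, 0.31), P(Y ≤ 8) = 1 − P(X ≤ 3).
  k=0: C(8,0)·0.31^0·0.69^8 = 0.051380
  k=1: C(8,1)·0.31^1·0.69^7 = 0.184670
  k=2: C(8,2)·0.31^2·0.69^6 = 0.290386
  k=3: C(8,3)·0.31^3·0.69^5 = 0.260927
1 − 0.787362 = 0.212638

0.2126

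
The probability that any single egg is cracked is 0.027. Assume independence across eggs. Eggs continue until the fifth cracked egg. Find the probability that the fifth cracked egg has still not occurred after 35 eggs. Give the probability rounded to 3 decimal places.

Needing more than 35 eggs ⇔ fewer than 5 successes in the first 35. With X ~ Binomial(35, 0.027), P(Y > 35) = P(X ≤ 4).
  k=0: C(35,0)·0.027^0·0.973^35 = 0.38366
  k=1: C(35,1)·0.027^1·0.973^34 = 0.37262
  k=2: C(35,2)·0.027^2·0.973^33 = 0.17578
  k=3: C(35,3)·0.027^3·0.973^32 = 0.05366
  k=4: C(35,4)·0.027^4·0.973^31 = 0.01191
P(X ≤ 4) = 0.99763

0.998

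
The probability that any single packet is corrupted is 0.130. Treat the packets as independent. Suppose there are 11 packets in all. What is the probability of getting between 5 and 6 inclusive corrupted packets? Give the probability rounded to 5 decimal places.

0.00855

X ~ Binomial(11, 0.13); P(5 ≤ X ≤ 6) = Σ C(11,k) p^k (1−p)^(11−k) over k:
  k=5: C(11,5)·0.13^5·0.87^6 = 0.0074383
  k=6: C(11,6)·0.13^6·0.87^5 = 0.0011115
Total = 0.0085498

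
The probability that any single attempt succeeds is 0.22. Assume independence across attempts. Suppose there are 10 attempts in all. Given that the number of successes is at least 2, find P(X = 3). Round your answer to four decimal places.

0.3293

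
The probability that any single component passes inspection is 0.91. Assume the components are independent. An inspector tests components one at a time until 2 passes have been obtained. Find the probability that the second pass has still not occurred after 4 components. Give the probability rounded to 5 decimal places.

Needing more than 4 components ⇔ fewer than 2 successes in the first 4. With X ~ Binomial(4, 0.91), P(Y > 4) = P(X ≤ 1).
  k=0: C(4,0)·0.91^0·0.09^4 = 0.0000656
  k=1: C(4,1)·0.91^1·0.09^3 = 0.0026536
P(X ≤ 1) = 0.0027192

0.00272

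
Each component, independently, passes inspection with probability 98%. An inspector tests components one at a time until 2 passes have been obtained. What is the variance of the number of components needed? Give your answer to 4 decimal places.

Y = total components until the second success; negative binomial with r=2, p=0.98.
Var(Y) = r(1−p)/p² = 2·0.02 / 0.98² = 0.041649

0.0416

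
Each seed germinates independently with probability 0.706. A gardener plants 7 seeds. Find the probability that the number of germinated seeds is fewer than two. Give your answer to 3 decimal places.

0.003

X ~ Binomial(7, 0.706); P(X ≤ 1) = Σ C(7,k) p^k (1−p)^(7−k) over k:
  k=0: C(7,0)·0.706^0·0.294^7 = 0.00019
  k=1: C(7,1)·0.706^1·0.294^6 = 0.00319
Total = 0.00338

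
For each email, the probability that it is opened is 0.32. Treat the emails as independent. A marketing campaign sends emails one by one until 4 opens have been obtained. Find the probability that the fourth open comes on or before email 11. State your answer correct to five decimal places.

Finishing within 11 emails ⇔ at least 4 successes in the first 11. With X ~ Binomial(11, 0.32), P(Y ≤ 11) = 1 − P(X ≤ 3).
  k=0: C(11,0)·0.32^0·0.68^11 = 0.0143747
  k=1: C(11,1)·0.32^1·0.68^10 = 0.0744101
  k=2: C(11,2)·0.32^2·0.68^9 = 0.1750825
  k=3: C(11,3)·0.32^3·0.68^8 = 0.2471754
1 − 0.5110427 = 0.4889573

0.48896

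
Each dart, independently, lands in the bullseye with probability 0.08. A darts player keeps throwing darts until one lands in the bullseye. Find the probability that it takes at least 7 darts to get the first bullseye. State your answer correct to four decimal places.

0.6064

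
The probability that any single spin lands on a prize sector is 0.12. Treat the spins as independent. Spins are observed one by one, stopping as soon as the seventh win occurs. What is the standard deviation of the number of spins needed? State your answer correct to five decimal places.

20.68279

Y = total spins until the seventh success; negative binomial with r=7, p=0.12.
SD(Y) = √[r(1−p)/p²] = √(427.7777778) = 20.6827894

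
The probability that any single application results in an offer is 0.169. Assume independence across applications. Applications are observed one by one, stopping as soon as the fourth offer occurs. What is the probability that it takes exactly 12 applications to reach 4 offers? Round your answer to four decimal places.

0.0306

Y = trial on which the fourth success occurs; negative binomial, r=4, p=0.169.
P(Y=12) = C(11,3) · p^4 · (1−p)^8
= 165 · 0.00081573 · 0.22741 = 0.030608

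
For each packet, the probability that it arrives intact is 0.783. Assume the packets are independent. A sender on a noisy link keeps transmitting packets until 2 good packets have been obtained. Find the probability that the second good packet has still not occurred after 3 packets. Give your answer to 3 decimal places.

0.121

Needing more than 3 packets ⇔ fewer than 2 successes in the first 3. With X ~ Binomial(3, 0.783), P(Y > 3) = P(X ≤ 1).
  k=0: C(3,0)·0.783^0·0.217^3 = 0.01022
  k=1: C(3,1)·0.783^1·0.217^2 = 0.11061
P(X ≤ 1) = 0.12083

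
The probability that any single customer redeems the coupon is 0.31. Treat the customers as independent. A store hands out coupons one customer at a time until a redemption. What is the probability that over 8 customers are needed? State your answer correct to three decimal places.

0.051

Y = number of customers to the first success; geometric, p = 0.31.
P(Y > 8) = P(first 8 all fail) = (1−p)^8 = 0.05138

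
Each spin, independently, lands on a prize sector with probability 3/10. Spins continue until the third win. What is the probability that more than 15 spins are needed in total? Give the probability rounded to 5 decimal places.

0.12683

Needing more than 15 spins ⇔ fewer than 3 successes in the first 15. With X ~ Binomial(15, 0.30), P(Y > 15) = P(X ≤ 2).
  k=0: C(15,0)·0.30^0·0.70^15 = 0.0047476
  k=1: C(15,1)·0.30^1·0.70^14 = 0.0305200
  k=2: C(15,2)·0.30^2·0.70^13 = 0.0915601
P(X ≤ 2) = 0.1268277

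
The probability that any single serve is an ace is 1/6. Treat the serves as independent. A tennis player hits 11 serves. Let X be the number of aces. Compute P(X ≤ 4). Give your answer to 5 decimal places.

X ~ Binomial(11, 0.166667); P(X ≤ 4) = Σ C(11,k) p^k (1−p)^(11−k) over k:
  k=0: C(11,0)·0.166667^0·0.833333^11 = 0.1345880
  k=1: C(11,1)·0.166667^1·0.833333^10 = 0.2960936
  k=2: C(11,2)·0.166667^2·0.833333^9 = 0.2960936
  k=3: C(11,3)·0.166667^3·0.833333^8 = 0.1776561
  k=4: C(11,4)·0.166667^4·0.833333^7 = 0.0710625
Total = 0.9754937

0.97549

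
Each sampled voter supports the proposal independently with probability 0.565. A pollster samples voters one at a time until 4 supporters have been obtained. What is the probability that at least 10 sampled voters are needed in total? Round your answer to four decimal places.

0.1436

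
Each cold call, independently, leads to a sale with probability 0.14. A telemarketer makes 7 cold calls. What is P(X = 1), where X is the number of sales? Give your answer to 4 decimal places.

X ~ Binomial(n=7, p=0.14).
P(X=1) = C(7,1) · p^1 · (1−p)^6
= 7 · 0.14 · 0.40457 = 0.396476

0.3965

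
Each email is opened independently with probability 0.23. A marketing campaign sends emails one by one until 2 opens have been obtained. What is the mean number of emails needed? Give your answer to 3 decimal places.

8.696

Y = total emails until the second success; negative binomial with r=2, p=0.23.
E[Y] = r / p = 2 / 0.23 = 8.69565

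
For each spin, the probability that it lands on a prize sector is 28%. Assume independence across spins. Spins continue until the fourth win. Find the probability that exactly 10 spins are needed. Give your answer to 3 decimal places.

0.072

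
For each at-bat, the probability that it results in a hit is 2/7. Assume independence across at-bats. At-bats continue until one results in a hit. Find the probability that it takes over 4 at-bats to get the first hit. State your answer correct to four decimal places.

Y = number of at-bats to the first success; geometric, p = 0.285714.
P(Y > 4) = P(first 4 all fail) = (1−p)^4 = 0.260308

0.2603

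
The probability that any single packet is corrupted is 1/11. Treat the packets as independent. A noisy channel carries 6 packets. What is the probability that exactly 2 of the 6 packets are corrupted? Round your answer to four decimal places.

0.0847

X ~ Binomial(n=6, p=0.090909).
P(X=2) = C(6,2) · p^2 · (1−p)^4
= 15 · 0.0082645 · 0.68301 = 0.084671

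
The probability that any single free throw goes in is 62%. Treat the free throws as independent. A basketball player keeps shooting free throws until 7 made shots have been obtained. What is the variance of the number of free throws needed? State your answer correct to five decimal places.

Y = total free throws until the seventh success; negative binomial with r=7, p=0.62.
Var(Y) = r(1−p)/p² = 7·0.38 / 0.62² = 6.9198751

6.91988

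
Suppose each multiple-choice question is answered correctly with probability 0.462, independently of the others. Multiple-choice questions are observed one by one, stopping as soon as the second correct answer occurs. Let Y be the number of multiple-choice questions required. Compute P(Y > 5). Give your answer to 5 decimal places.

0.23860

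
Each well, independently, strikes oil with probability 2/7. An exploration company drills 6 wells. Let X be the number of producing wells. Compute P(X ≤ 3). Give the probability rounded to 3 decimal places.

X ~ Binomial(6, 0.285714); P(X ≤ 3) = Σ C(6,k) p^k (1−p)^(6−k) over k:
  k=0: C(6,0)·0.285714^0·0.714286^6 = 0.13281
  k=1: C(6,1)·0.285714^1·0.714286^5 = 0.31874
  k=2: C(6,2)·0.285714^2·0.714286^4 = 0.31874
  k=3: C(6,3)·0.285714^3·0.714286^3 = 0.17000
Total = 0.94030

0.940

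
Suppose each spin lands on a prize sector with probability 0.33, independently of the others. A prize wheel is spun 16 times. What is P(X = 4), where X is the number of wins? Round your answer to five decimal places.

0.17661

X ~ Binomial(n=16, p=0.33).
P(X=4) = C(16,4) · p^4 · (1−p)^12
= 1820 · 0.011859 · 0.0081827 = 0.1766139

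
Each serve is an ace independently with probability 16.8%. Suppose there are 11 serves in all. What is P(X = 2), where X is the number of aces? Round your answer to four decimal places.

0.2965

X ~ Binomial(n=11, p=0.168).
P(X=2) = C(11,2) · p^2 · (1−p)^9
= 55 · 0.028224 · 0.19103 = 0.296545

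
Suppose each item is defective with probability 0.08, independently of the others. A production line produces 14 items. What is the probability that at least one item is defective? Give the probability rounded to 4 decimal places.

P(at least one) = 1 − P(none) = 1 − (1 − 0.08)^14
= 1 − 0.311193 = 0.688807

0.6888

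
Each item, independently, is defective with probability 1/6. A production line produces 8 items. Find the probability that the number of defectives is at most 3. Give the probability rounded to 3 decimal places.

0.969

X ~ Binomial(8, 0.166667); P(X ≤ 3) = Σ C(8,k) p^k (1−p)^(8−k) over k:
  k=0: C(8,0)·0.166667^0·0.833333^8 = 0.23257
  k=1: C(8,1)·0.166667^1·0.833333^7 = 0.37211
  k=2: C(8,2)·0.166667^2·0.833333^6 = 0.26048
  k=3: C(8,3)·0.166667^3·0.833333^5 = 0.10419
Total = 0.96934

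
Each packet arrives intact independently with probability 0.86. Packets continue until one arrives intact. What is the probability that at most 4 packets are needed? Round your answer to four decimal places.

Y = number of packets to the first success; geometric, p = 0.86.
P(Y ≤ 4) = 1 − (1−p)^4 = 1 − 0.000384 = 0.999616

0.9996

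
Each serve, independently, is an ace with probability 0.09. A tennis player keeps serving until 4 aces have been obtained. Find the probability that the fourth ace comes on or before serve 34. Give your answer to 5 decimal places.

0.36669

Finishing within 34 serves ⇔ at least 4 successes in the first 34. With X ~ Binomial(34, 0.09), P(Y ≤ 34) = 1 − P(X ≤ 3).
  k=0: C(34,0)·0.09^0·0.91^34 = 0.0404956
  k=1: C(34,1)·0.09^1·0.91^33 = 0.1361719
  k=2: C(34,2)·0.09^2·0.91^32 = 0.2222145
  k=3: C(34,3)·0.09^3·0.91^31 = 0.2344241
1 − 0.6333060 = 0.3666940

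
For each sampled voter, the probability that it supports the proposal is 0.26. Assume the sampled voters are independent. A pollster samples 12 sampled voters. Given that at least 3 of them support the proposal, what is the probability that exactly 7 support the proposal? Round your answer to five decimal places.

0.02207

X ~ Binomial(12, 0.26). Want P(X=7 | X≥3) = P(X=7) / P(X≥3).
P(X=7) = C(12,7)·0.26^7·0.74^5 = 0.0141155
P(X≥3) = 1 − 0.0269638 − 0.1136851 − 0.2196888 = 0.6396624
Ratio = 0.0141155 / 0.6396624 = 0.0220672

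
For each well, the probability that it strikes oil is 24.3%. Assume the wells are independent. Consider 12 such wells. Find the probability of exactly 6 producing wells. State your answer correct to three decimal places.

X ~ Binomial(n=12, p=0.243).
P(X=6) = C(12,6) · p^6 · (1−p)^6
= 924 · 0.00020589 · 0.18818 = 0.03580

0.036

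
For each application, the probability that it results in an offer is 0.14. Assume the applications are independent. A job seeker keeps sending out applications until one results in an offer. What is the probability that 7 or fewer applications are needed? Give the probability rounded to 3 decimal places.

0.652

Y = number of applications to the first success; geometric, p = 0.14.
P(Y ≤ 7) = 1 − (1−p)^7 = 1 − 0.34793 = 0.65207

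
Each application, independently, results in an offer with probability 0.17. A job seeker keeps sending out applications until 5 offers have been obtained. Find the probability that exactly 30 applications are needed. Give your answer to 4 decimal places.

0.0320

Y = trial on which the fifth success occurs; negative binomial, r=5, p=0.17.
P(Y=30) = C(29,4) · p^5 · (1−p)^25
= 23751 · 0.00014199 · 0.0094831 = 0.031980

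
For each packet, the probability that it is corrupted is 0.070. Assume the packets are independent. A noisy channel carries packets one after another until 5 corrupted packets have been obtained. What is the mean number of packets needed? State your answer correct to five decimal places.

Y = total packets until the fifth success; negative binomial with r=5, p=0.07.
E[Y] = r / p = 5 / 0.07 = 71.4285714

71.42857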